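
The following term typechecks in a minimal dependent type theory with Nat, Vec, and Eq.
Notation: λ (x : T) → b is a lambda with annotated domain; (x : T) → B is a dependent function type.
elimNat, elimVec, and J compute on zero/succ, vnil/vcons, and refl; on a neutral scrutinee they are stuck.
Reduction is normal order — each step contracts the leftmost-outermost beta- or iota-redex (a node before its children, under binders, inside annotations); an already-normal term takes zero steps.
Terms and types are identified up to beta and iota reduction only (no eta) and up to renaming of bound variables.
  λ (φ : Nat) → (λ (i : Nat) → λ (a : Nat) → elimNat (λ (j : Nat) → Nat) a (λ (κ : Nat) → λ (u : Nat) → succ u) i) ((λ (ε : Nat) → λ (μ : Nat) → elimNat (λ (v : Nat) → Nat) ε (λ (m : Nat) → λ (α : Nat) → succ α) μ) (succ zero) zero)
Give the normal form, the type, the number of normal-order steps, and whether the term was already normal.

reduced normal form:
  λ (φ : Nat) → λ (i : Nat) → succ i
inferred type:
  (φ : Nat) → (i : Nat) → Nat
steps to reach normal form (normal order): 8
term was already normal: no
first contracted redex: a beta-redex


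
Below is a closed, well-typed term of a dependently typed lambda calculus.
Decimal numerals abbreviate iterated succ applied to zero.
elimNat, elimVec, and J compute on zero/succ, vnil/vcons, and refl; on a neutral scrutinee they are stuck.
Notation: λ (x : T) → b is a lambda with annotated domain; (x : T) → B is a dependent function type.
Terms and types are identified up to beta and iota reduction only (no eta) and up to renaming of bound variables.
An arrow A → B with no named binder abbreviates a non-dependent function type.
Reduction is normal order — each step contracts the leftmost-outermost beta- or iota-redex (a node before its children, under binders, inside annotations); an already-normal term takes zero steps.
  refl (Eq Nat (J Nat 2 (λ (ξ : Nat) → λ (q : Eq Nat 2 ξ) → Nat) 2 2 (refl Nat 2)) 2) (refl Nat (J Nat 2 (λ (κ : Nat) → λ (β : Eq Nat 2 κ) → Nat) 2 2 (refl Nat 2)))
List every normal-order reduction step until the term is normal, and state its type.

normal-order reduction sequence:
  refl (Eq Nat (J Nat 2 (λ (ξ : Nat) → λ (q : Eq Nat 2 ξ) → Nat) 2 2 (refl Nat 2)) 2) (refl Nat (J Nat 2 (λ (κ : Nat) → λ (β : Eq Nat 2 κ) → Nat) 2 2 (refl Nat 2)))
  ~> refl (Eq Nat 2 2) (refl Nat (J Nat 2 (λ (ξ : Nat) → λ (q : Eq Nat 2 ξ) → Nat) 2 2 (refl Nat 2)))
  ~> refl (Eq Nat 2 2) (refl Nat 2)
the term's type:
  Eq (Eq Nat 2 2) (refl Nat 2) (refl Nat 2)


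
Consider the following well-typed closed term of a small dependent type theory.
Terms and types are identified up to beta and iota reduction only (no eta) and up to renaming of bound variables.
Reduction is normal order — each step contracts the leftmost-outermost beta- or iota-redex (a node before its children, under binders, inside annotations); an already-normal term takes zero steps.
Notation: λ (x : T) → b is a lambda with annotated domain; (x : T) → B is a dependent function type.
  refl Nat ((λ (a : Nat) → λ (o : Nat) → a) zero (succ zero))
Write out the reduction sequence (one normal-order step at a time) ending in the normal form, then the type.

normal-order reduction:
  refl Nat ((λ (a : Nat) → λ (o : Nat) → a) zero (succ zero))
  ~> refl Nat ((λ (a : Nat) → zero) (succ zero))
  ~> refl Nat zero
inferred type:
  Eq Nat zero zero


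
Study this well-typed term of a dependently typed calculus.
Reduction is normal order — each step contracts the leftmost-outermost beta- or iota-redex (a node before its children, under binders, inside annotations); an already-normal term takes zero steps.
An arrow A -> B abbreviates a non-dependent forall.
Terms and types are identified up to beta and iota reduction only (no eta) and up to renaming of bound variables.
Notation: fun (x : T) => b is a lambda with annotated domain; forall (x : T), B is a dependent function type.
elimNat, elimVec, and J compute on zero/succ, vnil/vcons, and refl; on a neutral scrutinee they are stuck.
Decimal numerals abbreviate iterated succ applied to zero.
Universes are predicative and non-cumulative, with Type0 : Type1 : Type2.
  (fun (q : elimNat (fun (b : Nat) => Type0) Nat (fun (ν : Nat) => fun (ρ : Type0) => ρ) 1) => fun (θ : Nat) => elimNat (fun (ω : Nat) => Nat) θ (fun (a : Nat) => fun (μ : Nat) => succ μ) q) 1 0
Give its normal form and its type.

reduced normal form:
  1
type:
  Nat
observation: 6 normal-order steps normalize the term, beginning with a beta-redex.


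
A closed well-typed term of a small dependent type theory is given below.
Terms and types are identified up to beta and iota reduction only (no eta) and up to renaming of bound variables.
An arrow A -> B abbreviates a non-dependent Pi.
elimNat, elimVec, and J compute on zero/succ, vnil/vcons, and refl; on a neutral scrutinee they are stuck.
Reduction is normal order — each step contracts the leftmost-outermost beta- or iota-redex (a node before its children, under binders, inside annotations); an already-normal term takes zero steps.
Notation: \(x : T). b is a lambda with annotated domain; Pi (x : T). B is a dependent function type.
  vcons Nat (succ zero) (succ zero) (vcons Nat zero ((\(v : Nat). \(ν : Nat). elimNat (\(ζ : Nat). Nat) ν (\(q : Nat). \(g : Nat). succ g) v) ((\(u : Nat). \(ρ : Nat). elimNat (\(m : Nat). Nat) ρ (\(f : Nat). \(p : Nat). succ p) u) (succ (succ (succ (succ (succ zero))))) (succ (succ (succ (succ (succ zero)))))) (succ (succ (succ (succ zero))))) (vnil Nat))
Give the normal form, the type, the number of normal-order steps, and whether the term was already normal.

resulting normal form:
  vcons Nat (succ zero) (succ zero) (vcons Nat zero (succ (succ (succ (succ (succ (succ (succ (succ (succ (succ (succ (succ (succ (succ zero)))))))))))))) (vnil Nat))
type:
  Vec Nat (succ (succ zero))
normal-order step count: 51
term was already normal: no
first contracted redex: a beta-redex


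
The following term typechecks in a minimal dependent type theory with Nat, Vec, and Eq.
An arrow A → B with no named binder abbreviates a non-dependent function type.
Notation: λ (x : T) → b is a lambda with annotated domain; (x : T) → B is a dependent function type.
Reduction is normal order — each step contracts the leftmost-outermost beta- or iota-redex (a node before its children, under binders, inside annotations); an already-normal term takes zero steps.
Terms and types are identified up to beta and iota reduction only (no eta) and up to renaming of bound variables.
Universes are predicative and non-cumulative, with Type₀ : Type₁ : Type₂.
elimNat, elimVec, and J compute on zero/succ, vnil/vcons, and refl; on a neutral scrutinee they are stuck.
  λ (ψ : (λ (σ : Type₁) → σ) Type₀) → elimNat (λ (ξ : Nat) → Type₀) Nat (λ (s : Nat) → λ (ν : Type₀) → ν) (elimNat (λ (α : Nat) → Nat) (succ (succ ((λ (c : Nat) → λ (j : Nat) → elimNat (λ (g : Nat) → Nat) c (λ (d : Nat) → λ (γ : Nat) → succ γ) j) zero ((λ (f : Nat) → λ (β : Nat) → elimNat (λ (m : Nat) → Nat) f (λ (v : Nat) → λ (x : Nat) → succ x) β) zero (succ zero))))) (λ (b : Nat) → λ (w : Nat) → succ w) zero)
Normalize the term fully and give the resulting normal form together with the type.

normal form:
  λ (ψ : Type₀) → Nat
type:
  Type₀ → Type₀


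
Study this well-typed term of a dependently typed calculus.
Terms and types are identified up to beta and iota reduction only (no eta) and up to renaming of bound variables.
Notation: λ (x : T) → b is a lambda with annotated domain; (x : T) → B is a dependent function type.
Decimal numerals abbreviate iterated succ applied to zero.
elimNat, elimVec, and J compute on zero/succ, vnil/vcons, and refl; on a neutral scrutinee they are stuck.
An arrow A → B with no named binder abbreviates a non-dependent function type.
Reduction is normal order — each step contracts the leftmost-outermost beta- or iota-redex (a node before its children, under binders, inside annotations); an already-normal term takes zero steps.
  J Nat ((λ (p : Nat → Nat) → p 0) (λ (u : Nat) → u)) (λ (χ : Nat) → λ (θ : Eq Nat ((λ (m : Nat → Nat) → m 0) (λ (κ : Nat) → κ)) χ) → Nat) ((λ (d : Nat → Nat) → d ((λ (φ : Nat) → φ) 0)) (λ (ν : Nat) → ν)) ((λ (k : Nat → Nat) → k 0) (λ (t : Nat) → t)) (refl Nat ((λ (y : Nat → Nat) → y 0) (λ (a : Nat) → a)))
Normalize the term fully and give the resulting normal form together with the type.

normal form:
  0
type:
  Nat


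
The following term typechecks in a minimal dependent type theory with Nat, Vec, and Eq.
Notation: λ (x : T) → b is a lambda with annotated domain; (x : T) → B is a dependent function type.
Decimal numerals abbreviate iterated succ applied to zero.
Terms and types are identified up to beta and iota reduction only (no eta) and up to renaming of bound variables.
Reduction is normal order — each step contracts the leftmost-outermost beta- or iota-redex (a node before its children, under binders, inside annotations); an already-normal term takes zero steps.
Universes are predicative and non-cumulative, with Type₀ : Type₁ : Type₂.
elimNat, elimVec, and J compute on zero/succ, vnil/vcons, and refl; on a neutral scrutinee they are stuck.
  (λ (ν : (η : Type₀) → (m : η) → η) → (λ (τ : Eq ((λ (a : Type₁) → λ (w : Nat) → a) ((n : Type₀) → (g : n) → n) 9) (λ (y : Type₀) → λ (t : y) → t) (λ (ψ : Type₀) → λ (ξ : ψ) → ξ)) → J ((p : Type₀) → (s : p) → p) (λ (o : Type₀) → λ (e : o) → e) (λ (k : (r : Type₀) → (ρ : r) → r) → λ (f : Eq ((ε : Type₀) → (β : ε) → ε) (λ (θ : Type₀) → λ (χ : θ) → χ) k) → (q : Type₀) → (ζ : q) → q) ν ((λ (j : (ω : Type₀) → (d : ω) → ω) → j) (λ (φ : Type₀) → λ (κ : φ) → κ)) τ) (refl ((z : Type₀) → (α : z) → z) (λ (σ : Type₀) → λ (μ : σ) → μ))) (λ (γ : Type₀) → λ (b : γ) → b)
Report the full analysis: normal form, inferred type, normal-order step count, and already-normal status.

reduced normal form:
  λ (ν : Type₀) → λ (η : ν) → η
the term's type:
  (ν : Type₀) → (η : ν) → ν
normal-order step count: 3
term was already normal: no
first contracted redex: a beta-redex


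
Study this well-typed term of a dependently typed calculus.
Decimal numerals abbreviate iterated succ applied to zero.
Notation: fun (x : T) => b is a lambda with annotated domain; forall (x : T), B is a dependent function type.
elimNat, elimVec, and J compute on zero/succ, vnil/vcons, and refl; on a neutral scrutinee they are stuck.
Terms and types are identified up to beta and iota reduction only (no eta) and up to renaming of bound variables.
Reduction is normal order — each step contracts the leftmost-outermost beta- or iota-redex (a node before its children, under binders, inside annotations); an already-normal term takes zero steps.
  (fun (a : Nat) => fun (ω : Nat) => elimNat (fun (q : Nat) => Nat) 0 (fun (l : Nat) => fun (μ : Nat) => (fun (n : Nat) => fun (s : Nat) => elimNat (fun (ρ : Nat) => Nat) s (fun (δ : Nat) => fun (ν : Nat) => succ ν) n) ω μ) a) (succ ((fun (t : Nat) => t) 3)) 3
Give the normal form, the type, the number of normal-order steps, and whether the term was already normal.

reduced normal form:
  12
type:
  Nat
reduction steps (normal order): 40
started in normal form: no
first redex: a beta-redex


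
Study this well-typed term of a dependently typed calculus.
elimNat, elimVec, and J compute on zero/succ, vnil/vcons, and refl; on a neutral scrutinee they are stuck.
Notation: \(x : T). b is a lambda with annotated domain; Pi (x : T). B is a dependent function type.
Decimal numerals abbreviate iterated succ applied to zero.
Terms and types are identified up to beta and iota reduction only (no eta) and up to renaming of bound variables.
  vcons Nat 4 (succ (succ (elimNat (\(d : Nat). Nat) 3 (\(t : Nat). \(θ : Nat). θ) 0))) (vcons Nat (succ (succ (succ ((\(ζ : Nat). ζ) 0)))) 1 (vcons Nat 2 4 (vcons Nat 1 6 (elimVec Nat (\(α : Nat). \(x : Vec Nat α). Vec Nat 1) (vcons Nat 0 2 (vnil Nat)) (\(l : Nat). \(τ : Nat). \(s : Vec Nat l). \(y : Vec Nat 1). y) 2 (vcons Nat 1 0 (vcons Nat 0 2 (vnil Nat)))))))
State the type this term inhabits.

the term's type:
  Vec Nat 5


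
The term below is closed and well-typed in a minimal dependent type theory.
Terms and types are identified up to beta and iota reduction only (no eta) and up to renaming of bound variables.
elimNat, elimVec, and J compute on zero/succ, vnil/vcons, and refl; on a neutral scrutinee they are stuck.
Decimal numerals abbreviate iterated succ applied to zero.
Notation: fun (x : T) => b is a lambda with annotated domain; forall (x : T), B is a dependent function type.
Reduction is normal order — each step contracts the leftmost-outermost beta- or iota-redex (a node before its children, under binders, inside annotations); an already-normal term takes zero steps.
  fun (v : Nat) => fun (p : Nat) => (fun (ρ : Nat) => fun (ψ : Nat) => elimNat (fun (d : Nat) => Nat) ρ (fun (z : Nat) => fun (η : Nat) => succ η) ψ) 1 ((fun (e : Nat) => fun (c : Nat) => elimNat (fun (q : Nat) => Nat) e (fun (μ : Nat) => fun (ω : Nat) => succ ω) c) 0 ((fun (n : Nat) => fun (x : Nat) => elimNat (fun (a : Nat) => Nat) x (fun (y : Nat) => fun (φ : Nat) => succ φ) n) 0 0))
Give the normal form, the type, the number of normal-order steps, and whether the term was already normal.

resulting normal form:
  fun (v : Nat) => fun (p : Nat) => 1
inferred type:
  forall (v : Nat), forall (p : Nat), Nat
reduction steps (normal order): 9
already normal: no
first contracted redex: a beta-redex


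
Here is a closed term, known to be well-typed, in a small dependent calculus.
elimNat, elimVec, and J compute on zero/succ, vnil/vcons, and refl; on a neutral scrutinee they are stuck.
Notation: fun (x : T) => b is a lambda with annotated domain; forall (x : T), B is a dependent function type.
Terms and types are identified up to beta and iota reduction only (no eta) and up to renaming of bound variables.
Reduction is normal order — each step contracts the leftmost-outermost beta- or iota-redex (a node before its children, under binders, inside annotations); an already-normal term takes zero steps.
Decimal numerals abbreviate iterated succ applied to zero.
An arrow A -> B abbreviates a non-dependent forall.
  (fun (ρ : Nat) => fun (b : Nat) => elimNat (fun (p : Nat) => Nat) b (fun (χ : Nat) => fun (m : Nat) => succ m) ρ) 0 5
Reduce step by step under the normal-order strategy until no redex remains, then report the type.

normal-order reduction sequence:
  (fun (ρ : Nat) => fun (b : Nat) => elimNat (fun (p : Nat) => Nat) b (fun (χ : Nat) => fun (m : Nat) => succ m) ρ) 0 5
  ~> (fun (ρ : Nat) => elimNat (fun (b : Nat) => Nat) ρ (fun (p : Nat) => fun (χ : Nat) => succ χ) 0) 5
  ~> elimNat (fun (ρ : Nat) => Nat) 5 (fun (b : Nat) => fun (p : Nat) => succ p) 0
  ~> 5
inferred type:
  Nat


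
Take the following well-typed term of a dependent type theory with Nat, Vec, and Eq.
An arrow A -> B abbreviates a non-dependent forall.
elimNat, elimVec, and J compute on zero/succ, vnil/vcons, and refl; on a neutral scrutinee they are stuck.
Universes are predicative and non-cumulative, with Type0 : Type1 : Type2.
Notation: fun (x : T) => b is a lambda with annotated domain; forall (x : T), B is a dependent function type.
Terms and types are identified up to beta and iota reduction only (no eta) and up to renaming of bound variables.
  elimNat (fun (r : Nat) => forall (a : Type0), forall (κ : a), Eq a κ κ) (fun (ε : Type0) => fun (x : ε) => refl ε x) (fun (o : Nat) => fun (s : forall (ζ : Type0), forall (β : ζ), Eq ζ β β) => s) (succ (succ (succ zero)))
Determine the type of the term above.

inferred type:
  forall (r : Type0), forall (a : r), Eq r a a


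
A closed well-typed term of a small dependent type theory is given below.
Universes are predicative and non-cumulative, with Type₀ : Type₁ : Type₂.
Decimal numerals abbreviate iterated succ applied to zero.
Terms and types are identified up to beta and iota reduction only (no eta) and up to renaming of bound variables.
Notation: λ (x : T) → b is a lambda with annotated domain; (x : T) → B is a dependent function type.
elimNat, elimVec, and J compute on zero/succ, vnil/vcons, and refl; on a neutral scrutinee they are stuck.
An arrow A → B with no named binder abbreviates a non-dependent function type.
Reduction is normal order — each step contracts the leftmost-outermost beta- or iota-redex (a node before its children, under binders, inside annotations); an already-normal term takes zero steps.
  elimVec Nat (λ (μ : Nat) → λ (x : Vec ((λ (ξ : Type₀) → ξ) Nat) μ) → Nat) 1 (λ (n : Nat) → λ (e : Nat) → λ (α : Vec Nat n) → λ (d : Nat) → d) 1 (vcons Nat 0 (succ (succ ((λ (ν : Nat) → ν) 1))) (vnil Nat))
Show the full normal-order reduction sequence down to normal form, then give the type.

reduction (normal order):
  elimVec Nat (λ (μ : Nat) → λ (x : Vec ((λ (ξ : Type₀) → ξ) Nat) μ) → Nat) 1 (λ (n : Nat) → λ (e : Nat) → λ (α : Vec Nat n) → λ (d : Nat) → d) 1 (vcons Nat 0 (succ (succ ((λ (ν : Nat) → ν) 1))) (vnil Nat))
  ~> (λ (μ : Nat) → λ (x : Nat) → λ (ξ : Vec Nat μ) → λ (n : Nat) → n) 0 (succ (succ ((λ (e : Nat) → e) 1))) (vnil Nat) (elimVec Nat (λ (α : Nat) → λ (d : Vec ((λ (ν : Type₀) → ν) Nat) α) → Nat) 1 (λ (φ : Nat) → λ (r : Nat) → λ (a : Vec Nat φ) → λ (m : Nat) → m) 0 (vnil Nat))
  ~> (λ (μ : Nat) → λ (x : Vec Nat 0) → λ (ξ : Nat) → ξ) (succ (succ ((λ (n : Nat) → n) 1))) (vnil Nat) (elimVec Nat (λ (e : Nat) → λ (α : Vec ((λ (d : Type₀) → d) Nat) e) → Nat) 1 (λ (ν : Nat) → λ (φ : Nat) → λ (r : Vec Nat ν) → λ (a : Nat) → a) 0 (vnil Nat))
  ~> (λ (μ : Vec Nat 0) → λ (x : Nat) → x) (vnil Nat) (elimVec Nat (λ (ξ : Nat) → λ (n : Vec ((λ (e : Type₀) → e) Nat) ξ) → Nat) 1 (λ (α : Nat) → λ (d : Nat) → λ (ν : Vec Nat α) → λ (φ : Nat) → φ) 0 (vnil Nat))
  ~> (λ (μ : Nat) → μ) (elimVec Nat (λ (x : Nat) → λ (ξ : Vec ((λ (n : Type₀) → n) Nat) x) → Nat) 1 (λ (e : Nat) → λ (α : Nat) → λ (d : Vec Nat e) → λ (ν : Nat) → ν) 0 (vnil Nat))
  ~> elimVec Nat (λ (μ : Nat) → λ (x : Vec ((λ (ξ : Type₀) → ξ) Nat) μ) → Nat) 1 (λ (n : Nat) → λ (e : Nat) → λ (α : Vec Nat n) → λ (d : Nat) → d) 0 (vnil Nat)
  ~> 1
the term's type:
  Nat


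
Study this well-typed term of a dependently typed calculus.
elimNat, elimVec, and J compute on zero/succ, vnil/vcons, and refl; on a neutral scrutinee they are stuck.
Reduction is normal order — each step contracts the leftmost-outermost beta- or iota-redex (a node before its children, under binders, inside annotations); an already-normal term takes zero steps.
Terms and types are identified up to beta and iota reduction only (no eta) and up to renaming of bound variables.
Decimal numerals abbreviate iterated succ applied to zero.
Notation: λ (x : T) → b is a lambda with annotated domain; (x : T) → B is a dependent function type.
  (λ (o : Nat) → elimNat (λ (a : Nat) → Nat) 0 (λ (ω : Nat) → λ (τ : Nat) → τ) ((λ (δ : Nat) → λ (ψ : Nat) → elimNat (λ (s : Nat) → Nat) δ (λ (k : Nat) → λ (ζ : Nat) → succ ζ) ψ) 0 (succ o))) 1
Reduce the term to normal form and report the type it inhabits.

reduced normal form:
  0
inferred type:
  Nat
observation: the term reaches its normal form after 17 normal-order steps.


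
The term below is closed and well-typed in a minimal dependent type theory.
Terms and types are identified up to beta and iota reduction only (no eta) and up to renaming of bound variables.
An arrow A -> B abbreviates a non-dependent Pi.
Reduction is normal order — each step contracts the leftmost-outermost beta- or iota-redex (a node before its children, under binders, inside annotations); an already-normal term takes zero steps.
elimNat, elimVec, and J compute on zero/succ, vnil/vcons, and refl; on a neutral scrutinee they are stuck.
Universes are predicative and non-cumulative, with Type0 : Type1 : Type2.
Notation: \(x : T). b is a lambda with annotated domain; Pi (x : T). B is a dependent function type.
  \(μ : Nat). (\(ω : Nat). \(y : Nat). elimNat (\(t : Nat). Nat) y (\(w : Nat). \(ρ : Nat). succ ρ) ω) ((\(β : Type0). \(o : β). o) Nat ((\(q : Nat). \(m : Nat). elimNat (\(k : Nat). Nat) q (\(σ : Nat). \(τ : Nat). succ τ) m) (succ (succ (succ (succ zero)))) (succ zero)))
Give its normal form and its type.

normal form:
  \(μ : Nat). \(ω : Nat). succ (succ (succ (succ (succ ω))))
inferred type:
  Nat -> Nat -> Nat


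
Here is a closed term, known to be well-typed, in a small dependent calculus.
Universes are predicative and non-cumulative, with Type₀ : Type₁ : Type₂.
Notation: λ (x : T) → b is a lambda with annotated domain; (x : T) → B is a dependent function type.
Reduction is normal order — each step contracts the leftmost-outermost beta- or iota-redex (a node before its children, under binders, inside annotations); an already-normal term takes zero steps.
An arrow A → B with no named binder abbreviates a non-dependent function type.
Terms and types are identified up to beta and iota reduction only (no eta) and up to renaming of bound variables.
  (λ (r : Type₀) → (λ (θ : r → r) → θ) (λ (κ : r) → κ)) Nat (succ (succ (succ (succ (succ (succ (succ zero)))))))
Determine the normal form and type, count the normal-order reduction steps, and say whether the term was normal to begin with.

reduced normal form:
  succ (succ (succ (succ (succ (succ (succ zero))))))
the term's type:
  Nat
steps to reach normal form (normal order): 3
started in normal form: no
first contracted redex: a beta-redex


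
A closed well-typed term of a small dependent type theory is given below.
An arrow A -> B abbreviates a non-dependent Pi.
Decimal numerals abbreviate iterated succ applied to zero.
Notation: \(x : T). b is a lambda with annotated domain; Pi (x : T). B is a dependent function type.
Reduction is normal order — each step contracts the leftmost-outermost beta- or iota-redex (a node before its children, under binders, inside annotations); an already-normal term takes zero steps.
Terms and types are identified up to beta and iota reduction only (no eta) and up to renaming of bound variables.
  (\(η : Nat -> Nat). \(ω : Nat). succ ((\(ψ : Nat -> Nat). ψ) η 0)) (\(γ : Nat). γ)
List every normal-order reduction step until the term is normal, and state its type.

reduction (normal order):
  (\(η : Nat -> Nat). \(ω : Nat). succ ((\(ψ : Nat -> Nat). ψ) η 0)) (\(γ : Nat). γ)
  ~> \(η : Nat). succ ((\(ω : Nat -> Nat). ω) (\(ψ : Nat). ψ) 0)
  ~> \(η : Nat). succ ((\(ω : Nat). ω) 0)
  ~> \(η : Nat). 1
type:
  Nat -> Nat


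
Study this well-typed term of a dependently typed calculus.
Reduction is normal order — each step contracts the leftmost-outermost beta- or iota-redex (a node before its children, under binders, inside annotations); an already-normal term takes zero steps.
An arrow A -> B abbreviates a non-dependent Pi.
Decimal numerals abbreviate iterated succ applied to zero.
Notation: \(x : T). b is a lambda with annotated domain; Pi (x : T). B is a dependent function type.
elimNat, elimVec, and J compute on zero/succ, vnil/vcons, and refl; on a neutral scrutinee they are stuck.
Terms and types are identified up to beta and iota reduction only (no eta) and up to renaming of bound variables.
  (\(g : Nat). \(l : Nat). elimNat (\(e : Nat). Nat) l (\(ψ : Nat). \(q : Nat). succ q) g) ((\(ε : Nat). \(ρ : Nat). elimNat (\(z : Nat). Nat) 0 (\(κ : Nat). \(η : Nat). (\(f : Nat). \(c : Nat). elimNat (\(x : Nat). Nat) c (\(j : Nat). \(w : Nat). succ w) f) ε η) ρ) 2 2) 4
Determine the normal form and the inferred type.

reduced normal form:
  8
the term's type:
  Nat
observation: the leftmost-outermost redex is a beta-redex, and normalization takes 42 steps.


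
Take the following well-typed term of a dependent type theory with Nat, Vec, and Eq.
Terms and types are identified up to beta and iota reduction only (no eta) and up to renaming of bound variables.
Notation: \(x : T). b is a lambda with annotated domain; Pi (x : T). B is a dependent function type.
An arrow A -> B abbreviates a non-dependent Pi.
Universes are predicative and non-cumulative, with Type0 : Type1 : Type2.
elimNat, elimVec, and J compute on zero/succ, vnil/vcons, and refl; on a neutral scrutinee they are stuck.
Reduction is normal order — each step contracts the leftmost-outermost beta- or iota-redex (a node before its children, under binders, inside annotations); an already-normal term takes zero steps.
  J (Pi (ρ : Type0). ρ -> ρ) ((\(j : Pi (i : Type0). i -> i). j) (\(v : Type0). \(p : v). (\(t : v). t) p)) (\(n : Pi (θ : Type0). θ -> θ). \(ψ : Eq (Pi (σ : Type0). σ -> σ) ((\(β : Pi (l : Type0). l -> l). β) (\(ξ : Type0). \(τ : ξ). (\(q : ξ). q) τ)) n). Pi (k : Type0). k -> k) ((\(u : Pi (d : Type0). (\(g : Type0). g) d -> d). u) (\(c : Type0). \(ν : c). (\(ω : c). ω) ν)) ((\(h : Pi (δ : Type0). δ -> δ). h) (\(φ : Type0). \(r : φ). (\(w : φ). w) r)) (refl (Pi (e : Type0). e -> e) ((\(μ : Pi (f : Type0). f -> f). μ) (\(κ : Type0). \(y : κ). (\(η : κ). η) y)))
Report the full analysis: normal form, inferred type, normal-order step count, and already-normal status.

resulting normal form:
  \(ρ : Type0). \(j : ρ). j
inferred type:
  Pi (ρ : Type0). ρ -> ρ
normal-order step count: 3
term was already normal: no
first contracted redex: a J iota-redex


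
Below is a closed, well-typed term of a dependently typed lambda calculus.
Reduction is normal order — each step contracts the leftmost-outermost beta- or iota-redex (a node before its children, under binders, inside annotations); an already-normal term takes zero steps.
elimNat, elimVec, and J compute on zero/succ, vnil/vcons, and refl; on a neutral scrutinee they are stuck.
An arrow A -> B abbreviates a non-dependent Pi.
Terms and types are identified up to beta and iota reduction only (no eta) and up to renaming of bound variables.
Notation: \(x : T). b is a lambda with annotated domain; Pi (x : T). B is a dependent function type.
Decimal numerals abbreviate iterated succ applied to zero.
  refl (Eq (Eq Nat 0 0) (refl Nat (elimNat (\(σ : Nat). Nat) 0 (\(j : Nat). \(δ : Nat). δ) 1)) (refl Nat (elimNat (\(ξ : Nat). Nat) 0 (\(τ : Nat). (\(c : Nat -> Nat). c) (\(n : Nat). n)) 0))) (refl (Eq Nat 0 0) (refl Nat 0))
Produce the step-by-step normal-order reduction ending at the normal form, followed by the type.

normal-order reduction:
  refl (Eq (Eq Nat 0 0) (refl Nat (elimNat (\(σ : Nat). Nat) 0 (\(j : Nat). \(δ : Nat). δ) 1)) (refl Nat (elimNat (\(ξ : Nat). Nat) 0 (\(τ : Nat). (\(c : Nat -> Nat). c) (\(n : Nat). n)) 0))) (refl (Eq Nat 0 0) (refl Nat 0))
  ~> refl (Eq (Eq Nat 0 0) (refl Nat ((\(σ : Nat). \(j : Nat). j) 0 (elimNat (\(δ : Nat). Nat) 0 (\(ξ : Nat). \(τ : Nat). τ) 0))) (refl Nat (elimNat (\(c : Nat). Nat) 0 (\(n : Nat). (\(a : Nat -> Nat). a) (\(i : Nat). i)) 0))) (refl (Eq Nat 0 0) (refl Nat 0))
  ~> refl (Eq (Eq Nat 0 0) (refl Nat ((\(σ : Nat). σ) (elimNat (\(j : Nat). Nat) 0 (\(δ : Nat). \(ξ : Nat). ξ) 0))) (refl Nat (elimNat (\(τ : Nat). Nat) 0 (\(c : Nat). (\(n : Nat -> Nat). n) (\(a : Nat). a)) 0))) (refl (Eq Nat 0 0) (refl Nat 0))
  ~> refl (Eq (Eq Nat 0 0) (refl Nat (elimNat (\(σ : Nat). Nat) 0 (\(j : Nat). \(δ : Nat). δ) 0)) (refl Nat (elimNat (\(ξ : Nat). Nat) 0 (\(τ : Nat). (\(c : Nat -> Nat). c) (\(n : Nat). n)) 0))) (refl (Eq Nat 0 0) (refl Nat 0))
  ~> refl (Eq (Eq Nat 0 0) (refl Nat 0) (refl Nat (elimNat (\(σ : Nat). Nat) 0 (\(j : Nat). (\(δ : Nat -> Nat). δ) (\(ξ : Nat). ξ)) 0))) (refl (Eq Nat 0 0) (refl Nat 0))
  ~> refl (Eq (Eq Nat 0 0) (refl Nat 0) (refl Nat 0)) (refl (Eq Nat 0 0) (refl Nat 0))
type:
  Eq (Eq (Eq Nat 0 0) (refl Nat 0) (refl Nat 0)) (refl (Eq Nat 0 0) (refl Nat 0)) (refl (Eq Nat 0 0) (refl Nat 0))


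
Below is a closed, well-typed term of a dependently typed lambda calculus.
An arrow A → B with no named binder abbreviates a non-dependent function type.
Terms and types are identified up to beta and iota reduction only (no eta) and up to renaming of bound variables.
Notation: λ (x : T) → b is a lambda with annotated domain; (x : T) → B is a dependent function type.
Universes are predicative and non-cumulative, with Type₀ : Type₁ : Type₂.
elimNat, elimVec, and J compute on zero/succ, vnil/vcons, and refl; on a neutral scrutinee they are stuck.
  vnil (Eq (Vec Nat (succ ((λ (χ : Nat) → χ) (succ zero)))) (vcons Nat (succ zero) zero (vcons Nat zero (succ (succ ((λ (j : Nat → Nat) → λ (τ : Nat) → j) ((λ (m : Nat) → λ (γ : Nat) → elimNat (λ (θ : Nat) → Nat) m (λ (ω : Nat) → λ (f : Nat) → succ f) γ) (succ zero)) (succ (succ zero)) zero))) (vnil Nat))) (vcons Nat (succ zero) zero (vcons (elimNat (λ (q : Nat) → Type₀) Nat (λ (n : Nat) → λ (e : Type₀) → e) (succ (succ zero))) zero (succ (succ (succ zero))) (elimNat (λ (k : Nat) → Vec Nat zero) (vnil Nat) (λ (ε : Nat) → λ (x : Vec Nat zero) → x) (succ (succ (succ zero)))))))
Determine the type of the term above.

type:
  Vec (Eq (Vec Nat (succ (succ zero))) (vcons Nat (succ zero) zero (vcons Nat zero (succ (succ (succ zero))) (vnil Nat))) (vcons Nat (succ zero) zero (vcons Nat zero (succ (succ (succ zero))) (vnil Nat)))) zero


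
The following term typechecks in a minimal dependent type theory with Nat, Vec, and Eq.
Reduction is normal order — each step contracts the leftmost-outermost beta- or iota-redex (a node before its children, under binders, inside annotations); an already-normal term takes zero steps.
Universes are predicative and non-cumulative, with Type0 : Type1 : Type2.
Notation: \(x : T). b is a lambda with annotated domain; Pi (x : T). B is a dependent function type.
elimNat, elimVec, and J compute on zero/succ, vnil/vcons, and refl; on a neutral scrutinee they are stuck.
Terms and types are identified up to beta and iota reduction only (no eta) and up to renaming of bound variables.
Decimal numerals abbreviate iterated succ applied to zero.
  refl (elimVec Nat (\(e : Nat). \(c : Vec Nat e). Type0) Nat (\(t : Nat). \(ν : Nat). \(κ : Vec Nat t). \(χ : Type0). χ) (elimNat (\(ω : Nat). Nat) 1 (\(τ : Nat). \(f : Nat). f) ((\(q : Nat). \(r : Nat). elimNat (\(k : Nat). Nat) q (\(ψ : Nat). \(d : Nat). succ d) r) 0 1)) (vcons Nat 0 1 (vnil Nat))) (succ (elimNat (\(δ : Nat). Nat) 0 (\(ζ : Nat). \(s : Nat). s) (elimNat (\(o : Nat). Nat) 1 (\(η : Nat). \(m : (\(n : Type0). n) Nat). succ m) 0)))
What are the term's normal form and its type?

normal form:
  refl Nat 1
type:
  Eq Nat 1 1
observation: the leftmost-outermost redex is an elimVec iota-redex, and normalization takes 11 steps.


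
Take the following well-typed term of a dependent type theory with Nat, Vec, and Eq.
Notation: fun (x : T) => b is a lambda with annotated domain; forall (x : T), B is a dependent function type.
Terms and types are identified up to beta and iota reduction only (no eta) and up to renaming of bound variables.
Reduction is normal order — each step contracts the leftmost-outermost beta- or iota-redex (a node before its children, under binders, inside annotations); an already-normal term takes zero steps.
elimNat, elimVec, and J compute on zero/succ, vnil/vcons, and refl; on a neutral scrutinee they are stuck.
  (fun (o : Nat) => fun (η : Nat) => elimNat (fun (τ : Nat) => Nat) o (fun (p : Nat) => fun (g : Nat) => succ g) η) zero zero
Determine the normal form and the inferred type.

resulting normal form:
  zero
the term's type:
  Nat
observation: the leftmost-outermost redex is a beta-redex, and normalization takes 3 steps.


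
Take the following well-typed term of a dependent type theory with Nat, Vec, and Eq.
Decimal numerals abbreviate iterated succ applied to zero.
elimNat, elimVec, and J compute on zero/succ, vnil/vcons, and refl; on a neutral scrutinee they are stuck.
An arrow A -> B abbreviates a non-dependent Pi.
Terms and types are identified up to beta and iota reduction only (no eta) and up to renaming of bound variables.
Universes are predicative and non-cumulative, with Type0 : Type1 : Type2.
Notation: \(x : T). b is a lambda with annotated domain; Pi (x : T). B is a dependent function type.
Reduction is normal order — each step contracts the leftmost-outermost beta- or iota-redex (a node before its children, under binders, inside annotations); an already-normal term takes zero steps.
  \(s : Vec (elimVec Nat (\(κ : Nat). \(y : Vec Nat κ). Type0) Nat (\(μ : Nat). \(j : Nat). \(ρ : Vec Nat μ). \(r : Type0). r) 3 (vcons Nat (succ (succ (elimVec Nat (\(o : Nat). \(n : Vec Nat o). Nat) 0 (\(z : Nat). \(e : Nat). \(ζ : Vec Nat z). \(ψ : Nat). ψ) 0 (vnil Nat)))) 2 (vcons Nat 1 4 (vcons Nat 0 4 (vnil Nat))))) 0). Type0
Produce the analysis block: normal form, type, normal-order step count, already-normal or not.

normal form:
  \(s : Vec Nat 0). Type0
the term's type:
  Vec Nat 0 -> Type1
reduction steps (normal order): 16
term was already normal: no
first redex: an elimVec iota-redex


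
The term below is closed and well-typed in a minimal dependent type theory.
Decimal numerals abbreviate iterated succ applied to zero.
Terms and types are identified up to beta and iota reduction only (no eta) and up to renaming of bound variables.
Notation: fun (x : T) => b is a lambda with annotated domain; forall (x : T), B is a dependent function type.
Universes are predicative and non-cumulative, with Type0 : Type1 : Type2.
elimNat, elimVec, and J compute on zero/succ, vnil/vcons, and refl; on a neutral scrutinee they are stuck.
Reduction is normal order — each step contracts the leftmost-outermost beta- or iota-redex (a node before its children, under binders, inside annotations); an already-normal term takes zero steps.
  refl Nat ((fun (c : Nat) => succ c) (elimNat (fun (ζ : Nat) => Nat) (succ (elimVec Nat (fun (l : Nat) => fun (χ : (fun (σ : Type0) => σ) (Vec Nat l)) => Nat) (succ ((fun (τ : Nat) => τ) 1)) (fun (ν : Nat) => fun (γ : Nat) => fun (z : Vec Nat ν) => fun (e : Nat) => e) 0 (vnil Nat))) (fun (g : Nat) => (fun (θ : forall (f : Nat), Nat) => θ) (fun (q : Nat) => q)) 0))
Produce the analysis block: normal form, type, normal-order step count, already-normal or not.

normal form:
  refl Nat 4
inferred type:
  Eq Nat 4 4
steps to reach normal form (normal order): 4
already normal: no
first contracted redex: a beta-redex


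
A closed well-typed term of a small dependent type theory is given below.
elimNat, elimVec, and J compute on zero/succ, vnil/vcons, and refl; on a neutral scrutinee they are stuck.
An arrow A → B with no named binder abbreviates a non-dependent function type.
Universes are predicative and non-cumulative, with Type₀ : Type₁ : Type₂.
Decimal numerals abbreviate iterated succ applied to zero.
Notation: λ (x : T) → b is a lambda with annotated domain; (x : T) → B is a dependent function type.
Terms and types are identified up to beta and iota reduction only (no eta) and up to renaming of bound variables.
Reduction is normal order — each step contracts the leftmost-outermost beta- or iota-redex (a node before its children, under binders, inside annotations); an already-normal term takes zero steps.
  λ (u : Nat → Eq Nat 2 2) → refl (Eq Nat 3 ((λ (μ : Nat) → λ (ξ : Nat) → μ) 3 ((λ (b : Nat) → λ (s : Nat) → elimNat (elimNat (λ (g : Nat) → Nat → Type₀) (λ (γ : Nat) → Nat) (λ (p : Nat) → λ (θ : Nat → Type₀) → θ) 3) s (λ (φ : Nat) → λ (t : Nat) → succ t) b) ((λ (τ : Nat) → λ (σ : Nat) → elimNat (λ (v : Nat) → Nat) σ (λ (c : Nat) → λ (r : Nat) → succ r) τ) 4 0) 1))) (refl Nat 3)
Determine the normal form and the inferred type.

resulting normal form:
  λ (u : Nat → Eq Nat 2 2) → refl (Eq Nat 3 3) (refl Nat 3)
type:
  (Nat → Eq Nat 2 2) → Eq (Eq Nat 3 3) (refl Nat 3) (refl Nat 3)


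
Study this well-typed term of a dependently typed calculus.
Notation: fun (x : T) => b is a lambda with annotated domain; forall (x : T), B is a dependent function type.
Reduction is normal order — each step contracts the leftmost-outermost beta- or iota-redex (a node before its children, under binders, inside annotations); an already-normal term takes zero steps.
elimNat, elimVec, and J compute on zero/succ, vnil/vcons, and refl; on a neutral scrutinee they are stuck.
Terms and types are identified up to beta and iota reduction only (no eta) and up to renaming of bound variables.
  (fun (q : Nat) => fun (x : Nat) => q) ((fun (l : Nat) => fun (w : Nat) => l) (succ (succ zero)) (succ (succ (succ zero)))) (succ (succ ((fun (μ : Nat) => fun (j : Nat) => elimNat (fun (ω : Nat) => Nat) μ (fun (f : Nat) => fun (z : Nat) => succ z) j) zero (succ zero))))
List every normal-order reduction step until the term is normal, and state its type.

normal-order reduction sequence:
  (fun (q : Nat) => fun (x : Nat) => q) ((fun (l : Nat) => fun (w : Nat) => l) (succ (succ zero)) (succ (succ (succ zero)))) (succ (succ ((fun (μ : Nat) => fun (j : Nat) => elimNat (fun (ω : Nat) => Nat) μ (fun (f : Nat) => fun (z : Nat) => succ z) j) zero (succ zero))))
  ~> (fun (q : Nat) => (fun (x : Nat) => fun (l : Nat) => x) (succ (succ zero)) (succ (succ (succ zero)))) (succ (succ ((fun (w : Nat) => fun (μ : Nat) => elimNat (fun (j : Nat) => Nat) w (fun (ω : Nat) => fun (f : Nat) => succ f) μ) zero (succ zero))))
  ~> (fun (q : Nat) => fun (x : Nat) => q) (succ (succ zero)) (succ (succ (succ zero)))
  ~> (fun (q : Nat) => succ (succ zero)) (succ (succ (succ zero)))
  ~> succ (succ zero)
the term's type:
  Nat


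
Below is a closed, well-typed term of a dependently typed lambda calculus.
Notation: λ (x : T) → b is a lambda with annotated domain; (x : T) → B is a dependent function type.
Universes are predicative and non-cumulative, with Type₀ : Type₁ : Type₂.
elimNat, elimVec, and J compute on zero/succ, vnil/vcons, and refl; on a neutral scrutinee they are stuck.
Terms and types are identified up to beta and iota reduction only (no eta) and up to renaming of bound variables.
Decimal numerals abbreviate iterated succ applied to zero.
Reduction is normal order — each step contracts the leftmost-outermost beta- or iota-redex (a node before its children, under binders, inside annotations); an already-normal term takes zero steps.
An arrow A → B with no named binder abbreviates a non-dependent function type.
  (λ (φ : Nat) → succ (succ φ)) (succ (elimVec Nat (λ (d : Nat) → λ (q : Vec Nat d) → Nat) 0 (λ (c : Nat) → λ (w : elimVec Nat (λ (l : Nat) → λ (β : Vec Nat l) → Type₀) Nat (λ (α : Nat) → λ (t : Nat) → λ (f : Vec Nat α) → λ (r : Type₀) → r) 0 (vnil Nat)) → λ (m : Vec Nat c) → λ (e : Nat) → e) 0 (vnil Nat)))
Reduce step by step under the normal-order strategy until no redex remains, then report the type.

normal-order reduction sequence:
  (λ (φ : Nat) → succ (succ φ)) (succ (elimVec Nat (λ (d : Nat) → λ (q : Vec Nat d) → Nat) 0 (λ (c : Nat) → λ (w : elimVec Nat (λ (l : Nat) → λ (β : Vec Nat l) → Type₀) Nat (λ (α : Nat) → λ (t : Nat) → λ (f : Vec Nat α) → λ (r : Type₀) → r) 0 (vnil Nat)) → λ (m : Vec Nat c) → λ (e : Nat) → e) 0 (vnil Nat)))
  ~> succ (succ (succ (elimVec Nat (λ (φ : Nat) → λ (d : Vec Nat φ) → Nat) 0 (λ (q : Nat) → λ (c : elimVec Nat (λ (w : Nat) → λ (l : Vec Nat w) → Type₀) Nat (λ (β : Nat) → λ (α : Nat) → λ (t : Vec Nat β) → λ (f : Type₀) → f) 0 (vnil Nat)) → λ (r : Vec Nat q) → λ (m : Nat) → m) 0 (vnil Nat))))
  ~> 3
type:
  Nat


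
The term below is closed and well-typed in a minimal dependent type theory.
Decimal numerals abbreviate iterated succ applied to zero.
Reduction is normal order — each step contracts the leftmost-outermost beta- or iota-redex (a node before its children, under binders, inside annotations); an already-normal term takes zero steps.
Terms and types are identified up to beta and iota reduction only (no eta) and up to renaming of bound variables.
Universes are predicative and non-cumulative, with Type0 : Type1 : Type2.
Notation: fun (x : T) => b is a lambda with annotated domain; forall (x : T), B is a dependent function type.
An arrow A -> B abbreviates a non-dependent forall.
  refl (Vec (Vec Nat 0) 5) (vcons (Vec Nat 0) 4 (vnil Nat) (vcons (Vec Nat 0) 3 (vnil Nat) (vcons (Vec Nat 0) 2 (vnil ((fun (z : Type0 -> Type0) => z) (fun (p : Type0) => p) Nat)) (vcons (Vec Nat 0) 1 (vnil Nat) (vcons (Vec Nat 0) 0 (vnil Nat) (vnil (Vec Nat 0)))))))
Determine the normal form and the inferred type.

normal form:
  refl (Vec (Vec Nat 0) 5) (vcons (Vec Nat 0) 4 (vnil Nat) (vcons (Vec Nat 0) 3 (vnil Nat) (vcons (Vec Nat 0) 2 (vnil Nat) (vcons (Vec Nat 0) 1 (vnil Nat) (vcons (Vec Nat 0) 0 (vnil Nat) (vnil (Vec Nat 0)))))))
the term's type:
  Eq (Vec (Vec Nat 0) 5) (vcons (Vec Nat 0) 4 (vnil Nat) (vcons (Vec Nat 0) 3 (vnil Nat) (vcons (Vec Nat 0) 2 (vnil Nat) (vcons (Vec Nat 0) 1 (vnil Nat) (vcons (Vec Nat 0) 0 (vnil Nat) (vnil (Vec Nat 0))))))) (vcons (Vec Nat 0) 4 (vnil Nat) (vcons (Vec Nat 0) 3 (vnil Nat) (vcons (Vec Nat 0) 2 (vnil Nat) (vcons (Vec Nat 0) 1 (vnil Nat) (vcons (Vec Nat 0) 0 (vnil Nat) (vnil (Vec Nat 0)))))))
observation: the leftmost-outermost redex is a beta-redex, and normalization takes 2 steps.
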